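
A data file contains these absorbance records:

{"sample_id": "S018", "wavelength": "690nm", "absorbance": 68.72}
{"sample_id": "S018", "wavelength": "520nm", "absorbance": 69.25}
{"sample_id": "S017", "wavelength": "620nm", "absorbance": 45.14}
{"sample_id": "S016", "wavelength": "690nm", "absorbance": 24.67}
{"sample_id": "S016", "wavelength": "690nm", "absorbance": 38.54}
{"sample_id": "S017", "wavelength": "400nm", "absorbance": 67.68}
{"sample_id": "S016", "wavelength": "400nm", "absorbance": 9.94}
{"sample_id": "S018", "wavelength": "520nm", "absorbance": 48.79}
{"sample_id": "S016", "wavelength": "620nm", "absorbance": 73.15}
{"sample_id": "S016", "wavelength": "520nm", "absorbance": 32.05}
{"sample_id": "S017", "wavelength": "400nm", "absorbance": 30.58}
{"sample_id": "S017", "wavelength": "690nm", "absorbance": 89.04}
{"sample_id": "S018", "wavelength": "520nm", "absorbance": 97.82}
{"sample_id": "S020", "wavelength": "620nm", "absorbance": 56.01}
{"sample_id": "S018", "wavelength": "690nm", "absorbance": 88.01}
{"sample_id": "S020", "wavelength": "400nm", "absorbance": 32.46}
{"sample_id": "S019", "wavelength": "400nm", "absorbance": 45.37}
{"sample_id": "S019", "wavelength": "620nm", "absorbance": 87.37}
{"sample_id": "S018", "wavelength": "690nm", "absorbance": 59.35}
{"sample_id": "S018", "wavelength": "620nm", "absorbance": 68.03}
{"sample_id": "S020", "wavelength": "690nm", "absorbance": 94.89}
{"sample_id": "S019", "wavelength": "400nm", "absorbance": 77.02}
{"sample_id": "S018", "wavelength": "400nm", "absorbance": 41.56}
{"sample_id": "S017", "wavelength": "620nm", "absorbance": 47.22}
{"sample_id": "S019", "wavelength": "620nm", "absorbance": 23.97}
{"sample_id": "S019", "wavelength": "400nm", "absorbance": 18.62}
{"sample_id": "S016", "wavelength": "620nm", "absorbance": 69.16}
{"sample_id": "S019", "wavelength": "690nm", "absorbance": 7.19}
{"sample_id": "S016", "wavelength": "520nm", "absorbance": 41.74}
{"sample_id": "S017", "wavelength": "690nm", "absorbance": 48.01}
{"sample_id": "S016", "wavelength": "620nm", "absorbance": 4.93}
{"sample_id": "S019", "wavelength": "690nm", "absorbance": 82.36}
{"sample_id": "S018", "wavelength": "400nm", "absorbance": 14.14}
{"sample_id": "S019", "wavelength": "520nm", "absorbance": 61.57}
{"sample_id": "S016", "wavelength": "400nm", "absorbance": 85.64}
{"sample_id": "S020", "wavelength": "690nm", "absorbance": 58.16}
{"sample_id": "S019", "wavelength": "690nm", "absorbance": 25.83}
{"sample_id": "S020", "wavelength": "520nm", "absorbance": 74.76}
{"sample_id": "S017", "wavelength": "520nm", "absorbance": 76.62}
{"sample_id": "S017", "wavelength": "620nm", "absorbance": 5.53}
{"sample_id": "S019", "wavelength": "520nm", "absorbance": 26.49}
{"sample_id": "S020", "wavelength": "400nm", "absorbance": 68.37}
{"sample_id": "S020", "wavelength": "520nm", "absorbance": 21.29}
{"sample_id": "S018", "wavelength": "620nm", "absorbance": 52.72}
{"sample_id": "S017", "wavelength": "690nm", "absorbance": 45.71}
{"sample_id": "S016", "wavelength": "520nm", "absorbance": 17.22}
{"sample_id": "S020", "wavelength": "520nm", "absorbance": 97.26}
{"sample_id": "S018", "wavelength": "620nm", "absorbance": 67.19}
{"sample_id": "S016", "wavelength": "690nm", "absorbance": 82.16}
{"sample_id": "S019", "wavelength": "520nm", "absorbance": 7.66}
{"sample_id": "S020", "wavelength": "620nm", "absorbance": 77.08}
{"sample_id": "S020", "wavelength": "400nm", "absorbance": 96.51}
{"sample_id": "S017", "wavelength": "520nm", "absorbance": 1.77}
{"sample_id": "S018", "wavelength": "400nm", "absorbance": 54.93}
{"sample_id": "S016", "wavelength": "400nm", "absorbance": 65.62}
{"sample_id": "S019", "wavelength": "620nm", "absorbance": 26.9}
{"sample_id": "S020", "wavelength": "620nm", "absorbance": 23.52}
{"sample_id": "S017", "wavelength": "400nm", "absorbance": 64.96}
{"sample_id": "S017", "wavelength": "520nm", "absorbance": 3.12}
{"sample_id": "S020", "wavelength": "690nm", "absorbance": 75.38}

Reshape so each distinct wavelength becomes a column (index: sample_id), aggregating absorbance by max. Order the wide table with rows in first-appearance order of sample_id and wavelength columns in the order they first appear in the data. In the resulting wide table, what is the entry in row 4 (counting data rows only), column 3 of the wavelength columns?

77.08

With rows in first-appearance order of sample_id, row 4 is sample_id=S020. wavelength columns in first-appearance order: 690nm, 520nm, 620nm, 400nm; column 3 is 620nm.
Long rows with sample_id=S020, wavelength=620nm: max(56.01, 77.08, 23.52) = 77.08.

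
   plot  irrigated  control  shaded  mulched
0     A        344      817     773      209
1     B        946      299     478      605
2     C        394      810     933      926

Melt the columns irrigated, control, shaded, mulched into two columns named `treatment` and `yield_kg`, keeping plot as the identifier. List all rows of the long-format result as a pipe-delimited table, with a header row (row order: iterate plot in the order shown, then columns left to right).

Each (plot, column) pair becomes one row: 3 × 4 = 12 rows.
For example, (A, irrigated) → yield_kg=344.

| plot | treatment | yield_kg |
| A | irrigated | 344 |
| A | control | 817 |
| A | shaded | 773 |
| A | mulched | 209 |
| B | irrigated | 946 |
| B | control | 299 |
| B | shaded | 478 |
| B | mulched | 605 |
| C | irrigated | 394 |
| C | control | 810 |
| C | shaded | 933 |
| C | mulched | 926 |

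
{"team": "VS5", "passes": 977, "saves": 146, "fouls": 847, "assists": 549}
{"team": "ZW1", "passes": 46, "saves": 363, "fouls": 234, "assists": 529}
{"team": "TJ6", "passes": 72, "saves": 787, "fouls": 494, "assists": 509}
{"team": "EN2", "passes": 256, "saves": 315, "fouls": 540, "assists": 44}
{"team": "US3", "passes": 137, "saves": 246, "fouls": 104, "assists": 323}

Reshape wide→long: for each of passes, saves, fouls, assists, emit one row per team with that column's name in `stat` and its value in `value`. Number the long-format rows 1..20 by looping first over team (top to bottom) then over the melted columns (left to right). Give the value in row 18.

246

20 rows total (5 × 4). Row 18: index ⌊(18-1)/4⌋ = 4 into team → US3; (18-1) mod 4 = 1 into the melted columns → saves.
So row 18 is (US3, saves, 246); value = 246.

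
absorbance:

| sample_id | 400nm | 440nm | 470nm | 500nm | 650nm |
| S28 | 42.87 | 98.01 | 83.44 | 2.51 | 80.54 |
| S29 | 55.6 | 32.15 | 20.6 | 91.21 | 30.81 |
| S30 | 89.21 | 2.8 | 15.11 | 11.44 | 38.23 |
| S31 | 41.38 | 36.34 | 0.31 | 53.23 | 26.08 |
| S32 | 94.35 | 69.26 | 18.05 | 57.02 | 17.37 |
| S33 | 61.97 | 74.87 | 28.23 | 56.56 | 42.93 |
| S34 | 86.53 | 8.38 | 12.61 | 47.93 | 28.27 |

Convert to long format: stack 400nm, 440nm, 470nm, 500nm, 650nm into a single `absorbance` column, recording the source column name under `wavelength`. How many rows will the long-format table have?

7 sample_id values × 5 melted columns = 35 rows.

35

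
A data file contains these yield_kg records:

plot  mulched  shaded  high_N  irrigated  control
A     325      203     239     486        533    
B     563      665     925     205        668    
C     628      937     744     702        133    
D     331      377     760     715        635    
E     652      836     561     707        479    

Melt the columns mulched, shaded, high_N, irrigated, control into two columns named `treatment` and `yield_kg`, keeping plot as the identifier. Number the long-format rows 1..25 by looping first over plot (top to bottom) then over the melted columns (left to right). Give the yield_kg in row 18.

760

25 rows total (5 × 5). Row 18: index ⌊(18-1)/5⌋ = 3 into plot → D; (18-1) mod 5 = 2 into the melted columns → high_N.
So row 18 is (D, high_N, 760); yield_kg = 760.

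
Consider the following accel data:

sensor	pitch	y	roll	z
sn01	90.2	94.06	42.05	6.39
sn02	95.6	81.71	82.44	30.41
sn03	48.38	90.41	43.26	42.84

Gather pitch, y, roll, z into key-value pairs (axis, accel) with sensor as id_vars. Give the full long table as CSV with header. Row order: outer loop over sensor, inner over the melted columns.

Each (sensor, column) pair becomes one row: 3 × 4 = 12 rows.
For example, (sn01, pitch) → accel=90.2.

sensor,axis,accel
sn01,pitch,90.2
sn01,y,94.06
sn01,roll,42.05
sn01,z,6.39
sn02,pitch,95.6
sn02,y,81.71
sn02,roll,82.44
sn02,z,30.41
sn03,pitch,48.38
sn03,y,90.41
sn03,roll,43.26
sn03,z,42.84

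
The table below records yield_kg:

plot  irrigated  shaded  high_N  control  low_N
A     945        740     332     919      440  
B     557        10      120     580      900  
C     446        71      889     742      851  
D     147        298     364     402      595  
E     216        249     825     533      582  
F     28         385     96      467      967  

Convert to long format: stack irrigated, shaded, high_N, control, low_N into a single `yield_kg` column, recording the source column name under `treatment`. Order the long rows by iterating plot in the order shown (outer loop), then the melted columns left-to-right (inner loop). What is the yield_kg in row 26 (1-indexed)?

28

30 rows total (6 × 5). Row 26: index ⌊(26-1)/5⌋ = 5 into plot → F; (26-1) mod 5 = 0 into the melted columns → irrigated.
So row 26 is (F, irrigated, 28); yield_kg = 28.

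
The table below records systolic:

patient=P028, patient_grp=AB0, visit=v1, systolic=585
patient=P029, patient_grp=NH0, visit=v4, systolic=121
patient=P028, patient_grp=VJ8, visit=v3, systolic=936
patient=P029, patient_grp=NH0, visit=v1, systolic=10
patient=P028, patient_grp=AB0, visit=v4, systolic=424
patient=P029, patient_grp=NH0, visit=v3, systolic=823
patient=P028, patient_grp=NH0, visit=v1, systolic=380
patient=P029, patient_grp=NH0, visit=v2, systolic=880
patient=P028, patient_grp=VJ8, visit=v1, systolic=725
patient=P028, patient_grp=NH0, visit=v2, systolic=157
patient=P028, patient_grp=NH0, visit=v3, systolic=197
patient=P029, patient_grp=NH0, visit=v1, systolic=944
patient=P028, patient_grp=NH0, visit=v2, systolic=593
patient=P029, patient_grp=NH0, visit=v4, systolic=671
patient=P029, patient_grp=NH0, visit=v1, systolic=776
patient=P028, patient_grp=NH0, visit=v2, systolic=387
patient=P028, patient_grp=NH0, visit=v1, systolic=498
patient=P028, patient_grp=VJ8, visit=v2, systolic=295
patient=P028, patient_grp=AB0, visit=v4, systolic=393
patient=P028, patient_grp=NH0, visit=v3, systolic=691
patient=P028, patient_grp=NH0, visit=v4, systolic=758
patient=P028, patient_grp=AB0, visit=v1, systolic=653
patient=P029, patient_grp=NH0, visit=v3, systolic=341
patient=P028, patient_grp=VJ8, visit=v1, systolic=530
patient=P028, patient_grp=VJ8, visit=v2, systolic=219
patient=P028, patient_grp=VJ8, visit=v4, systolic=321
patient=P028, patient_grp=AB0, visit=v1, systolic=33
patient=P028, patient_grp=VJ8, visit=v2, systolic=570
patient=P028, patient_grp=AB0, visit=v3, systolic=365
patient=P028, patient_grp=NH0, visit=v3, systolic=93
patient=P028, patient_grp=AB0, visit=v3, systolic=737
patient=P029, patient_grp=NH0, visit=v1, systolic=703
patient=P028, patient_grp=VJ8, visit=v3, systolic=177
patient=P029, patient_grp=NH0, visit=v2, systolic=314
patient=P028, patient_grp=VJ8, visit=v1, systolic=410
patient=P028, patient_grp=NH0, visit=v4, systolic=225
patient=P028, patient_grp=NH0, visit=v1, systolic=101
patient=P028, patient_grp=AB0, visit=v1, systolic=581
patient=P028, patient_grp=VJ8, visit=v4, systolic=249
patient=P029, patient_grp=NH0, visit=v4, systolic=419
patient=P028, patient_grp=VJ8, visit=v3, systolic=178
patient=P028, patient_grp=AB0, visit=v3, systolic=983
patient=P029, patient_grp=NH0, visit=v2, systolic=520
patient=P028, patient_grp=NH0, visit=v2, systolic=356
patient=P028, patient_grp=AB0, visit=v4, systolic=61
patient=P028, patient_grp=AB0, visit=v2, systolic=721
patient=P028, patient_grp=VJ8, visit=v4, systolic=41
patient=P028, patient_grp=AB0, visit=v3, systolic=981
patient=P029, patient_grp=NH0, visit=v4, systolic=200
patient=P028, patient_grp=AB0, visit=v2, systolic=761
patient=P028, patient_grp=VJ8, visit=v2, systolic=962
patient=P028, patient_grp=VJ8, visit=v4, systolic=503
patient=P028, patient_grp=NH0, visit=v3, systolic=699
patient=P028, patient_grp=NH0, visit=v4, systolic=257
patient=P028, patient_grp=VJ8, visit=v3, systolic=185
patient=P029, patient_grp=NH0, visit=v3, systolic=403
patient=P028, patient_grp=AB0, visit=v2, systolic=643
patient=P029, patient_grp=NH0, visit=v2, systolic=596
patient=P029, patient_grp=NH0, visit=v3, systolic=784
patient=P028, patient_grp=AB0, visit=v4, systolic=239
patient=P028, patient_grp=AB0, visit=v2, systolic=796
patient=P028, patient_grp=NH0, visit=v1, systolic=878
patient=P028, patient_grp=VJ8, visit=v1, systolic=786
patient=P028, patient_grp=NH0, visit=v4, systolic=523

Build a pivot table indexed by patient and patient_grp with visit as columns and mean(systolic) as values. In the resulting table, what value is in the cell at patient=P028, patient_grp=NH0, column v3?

Rows with patient=P028, patient_grp=NH0 and visit=v3: systolic values are 197, 691, 93, 699.
(197 + 691 + 93 + 699) / 4 = 420.

420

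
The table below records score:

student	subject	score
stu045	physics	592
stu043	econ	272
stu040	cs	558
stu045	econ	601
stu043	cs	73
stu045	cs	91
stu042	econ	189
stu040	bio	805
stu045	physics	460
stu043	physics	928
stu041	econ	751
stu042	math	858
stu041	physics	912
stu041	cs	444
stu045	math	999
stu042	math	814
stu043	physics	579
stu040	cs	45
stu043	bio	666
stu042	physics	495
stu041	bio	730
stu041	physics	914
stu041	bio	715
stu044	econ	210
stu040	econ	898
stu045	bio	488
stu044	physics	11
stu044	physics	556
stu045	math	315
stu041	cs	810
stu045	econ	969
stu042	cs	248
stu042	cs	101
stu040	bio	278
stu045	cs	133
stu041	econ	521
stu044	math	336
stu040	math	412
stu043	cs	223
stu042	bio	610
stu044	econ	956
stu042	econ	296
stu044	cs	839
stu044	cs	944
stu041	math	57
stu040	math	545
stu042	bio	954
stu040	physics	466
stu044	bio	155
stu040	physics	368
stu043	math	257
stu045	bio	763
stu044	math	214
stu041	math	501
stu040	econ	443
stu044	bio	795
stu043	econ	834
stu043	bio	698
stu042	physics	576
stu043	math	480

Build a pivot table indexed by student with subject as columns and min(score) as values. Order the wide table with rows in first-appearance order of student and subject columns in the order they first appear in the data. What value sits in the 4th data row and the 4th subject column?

With rows in first-appearance order of student, row 4 is student=stu042. subject columns in first-appearance order: physics, econ, cs, bio, math; column 4 is bio.
Long rows with student=stu042, subject=bio: min(610, 954) = 610.

610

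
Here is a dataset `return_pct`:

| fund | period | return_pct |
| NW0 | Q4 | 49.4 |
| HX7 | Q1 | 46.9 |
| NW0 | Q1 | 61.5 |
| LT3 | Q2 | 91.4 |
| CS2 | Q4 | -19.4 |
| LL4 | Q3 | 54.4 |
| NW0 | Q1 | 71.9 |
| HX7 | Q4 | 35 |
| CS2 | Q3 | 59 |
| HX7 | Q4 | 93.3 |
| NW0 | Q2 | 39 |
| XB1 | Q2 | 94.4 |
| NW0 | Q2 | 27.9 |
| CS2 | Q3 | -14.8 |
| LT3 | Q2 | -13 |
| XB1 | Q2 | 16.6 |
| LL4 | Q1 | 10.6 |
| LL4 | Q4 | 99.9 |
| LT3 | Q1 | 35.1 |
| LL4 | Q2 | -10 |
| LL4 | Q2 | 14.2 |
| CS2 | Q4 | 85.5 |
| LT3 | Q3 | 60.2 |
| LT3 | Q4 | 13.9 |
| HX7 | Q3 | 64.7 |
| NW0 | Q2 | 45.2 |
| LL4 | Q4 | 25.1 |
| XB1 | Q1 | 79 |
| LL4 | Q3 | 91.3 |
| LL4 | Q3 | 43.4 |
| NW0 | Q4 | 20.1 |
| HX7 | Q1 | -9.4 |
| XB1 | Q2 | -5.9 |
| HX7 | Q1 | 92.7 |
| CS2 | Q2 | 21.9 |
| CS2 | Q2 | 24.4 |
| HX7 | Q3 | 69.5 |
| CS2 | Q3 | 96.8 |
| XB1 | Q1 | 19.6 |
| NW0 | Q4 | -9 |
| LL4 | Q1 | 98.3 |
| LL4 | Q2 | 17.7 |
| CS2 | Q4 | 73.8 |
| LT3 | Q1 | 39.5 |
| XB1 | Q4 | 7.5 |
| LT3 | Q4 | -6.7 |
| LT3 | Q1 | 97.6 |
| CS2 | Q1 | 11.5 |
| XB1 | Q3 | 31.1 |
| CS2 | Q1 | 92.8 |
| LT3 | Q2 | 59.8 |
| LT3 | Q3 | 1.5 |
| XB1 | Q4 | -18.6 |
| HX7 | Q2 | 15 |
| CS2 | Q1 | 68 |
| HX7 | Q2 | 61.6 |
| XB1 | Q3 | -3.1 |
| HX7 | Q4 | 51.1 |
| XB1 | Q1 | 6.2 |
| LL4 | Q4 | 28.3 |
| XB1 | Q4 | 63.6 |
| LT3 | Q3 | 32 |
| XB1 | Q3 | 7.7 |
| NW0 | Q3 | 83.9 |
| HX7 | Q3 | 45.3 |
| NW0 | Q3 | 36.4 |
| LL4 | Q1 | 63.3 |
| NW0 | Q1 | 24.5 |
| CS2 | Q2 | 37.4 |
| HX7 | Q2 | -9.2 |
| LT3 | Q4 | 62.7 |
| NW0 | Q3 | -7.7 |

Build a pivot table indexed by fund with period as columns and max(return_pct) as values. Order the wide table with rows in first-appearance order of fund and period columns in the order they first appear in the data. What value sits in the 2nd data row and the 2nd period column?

With rows in first-appearance order of fund, row 2 is fund=HX7. period columns in first-appearance order: Q4, Q1, Q2, Q3; column 2 is Q1.
Long rows with fund=HX7, period=Q1: max(46.9, -9.4, 92.7) = 92.7.

92.7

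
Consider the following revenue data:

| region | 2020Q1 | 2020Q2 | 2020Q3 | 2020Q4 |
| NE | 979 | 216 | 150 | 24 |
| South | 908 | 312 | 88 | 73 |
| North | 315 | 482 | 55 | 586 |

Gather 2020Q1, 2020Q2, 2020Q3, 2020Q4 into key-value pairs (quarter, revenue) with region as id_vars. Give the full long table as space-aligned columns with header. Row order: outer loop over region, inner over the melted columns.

region  quarter  revenue
NE      2020Q1   979    
NE      2020Q2   216    
NE      2020Q3   150    
NE      2020Q4   24     
South   2020Q1   908    
South   2020Q2   312    
South   2020Q3   88     
South   2020Q4   73     
North   2020Q1   315    
North   2020Q2   482    
North   2020Q3   55     
North   2020Q4   586    

Each (region, column) pair becomes one row: 3 × 4 = 12 rows.
For example, (NE, 2020Q1) → revenue=979.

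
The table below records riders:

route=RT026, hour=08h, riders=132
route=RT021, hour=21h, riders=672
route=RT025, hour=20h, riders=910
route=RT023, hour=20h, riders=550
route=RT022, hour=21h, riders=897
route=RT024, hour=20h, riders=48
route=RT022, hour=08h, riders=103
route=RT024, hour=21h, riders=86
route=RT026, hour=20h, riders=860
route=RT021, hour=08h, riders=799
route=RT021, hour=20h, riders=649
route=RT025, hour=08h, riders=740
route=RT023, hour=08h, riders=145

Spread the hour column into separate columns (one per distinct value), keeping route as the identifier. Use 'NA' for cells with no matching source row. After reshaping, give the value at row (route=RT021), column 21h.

672

The long row with route=RT021, hour=21h has riders=672.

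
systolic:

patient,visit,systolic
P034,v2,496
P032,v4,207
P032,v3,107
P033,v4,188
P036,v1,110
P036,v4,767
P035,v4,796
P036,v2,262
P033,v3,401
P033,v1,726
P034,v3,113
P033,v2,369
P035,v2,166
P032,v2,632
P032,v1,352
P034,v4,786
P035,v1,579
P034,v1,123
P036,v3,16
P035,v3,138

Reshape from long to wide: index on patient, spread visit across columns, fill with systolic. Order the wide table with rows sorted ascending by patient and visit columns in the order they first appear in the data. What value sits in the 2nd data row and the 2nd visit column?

188

With rows sorted ascending by patient, row 2 is patient=P033. visit columns in first-appearance order: v2, v4, v3, v1; column 2 is v4.
Long rows with patient=P033, visit=v4: systolic = 188.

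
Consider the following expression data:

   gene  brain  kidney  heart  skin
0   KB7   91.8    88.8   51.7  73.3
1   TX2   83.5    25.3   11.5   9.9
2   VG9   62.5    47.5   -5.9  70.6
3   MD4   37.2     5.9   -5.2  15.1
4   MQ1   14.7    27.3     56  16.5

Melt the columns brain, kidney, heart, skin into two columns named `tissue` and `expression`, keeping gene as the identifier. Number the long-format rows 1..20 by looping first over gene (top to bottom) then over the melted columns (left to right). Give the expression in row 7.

11.5

20 rows total (5 × 4). Row 7: index ⌊(7-1)/4⌋ = 1 into gene → TX2; (7-1) mod 4 = 2 into the melted columns → heart.
So row 7 is (TX2, heart, 11.5); expression = 11.5.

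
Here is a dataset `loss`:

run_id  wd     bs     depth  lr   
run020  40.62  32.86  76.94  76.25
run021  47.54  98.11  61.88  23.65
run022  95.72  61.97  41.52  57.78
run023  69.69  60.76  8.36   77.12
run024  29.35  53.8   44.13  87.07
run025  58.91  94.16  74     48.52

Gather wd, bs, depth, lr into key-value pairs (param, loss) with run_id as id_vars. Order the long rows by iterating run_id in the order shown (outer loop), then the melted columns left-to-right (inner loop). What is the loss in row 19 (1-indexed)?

44.13

24 rows total (6 × 4). Row 19: index ⌊(19-1)/4⌋ = 4 into run_id → run024; (19-1) mod 4 = 2 into the melted columns → depth.
So row 19 is (run024, depth, 44.13); loss = 44.13.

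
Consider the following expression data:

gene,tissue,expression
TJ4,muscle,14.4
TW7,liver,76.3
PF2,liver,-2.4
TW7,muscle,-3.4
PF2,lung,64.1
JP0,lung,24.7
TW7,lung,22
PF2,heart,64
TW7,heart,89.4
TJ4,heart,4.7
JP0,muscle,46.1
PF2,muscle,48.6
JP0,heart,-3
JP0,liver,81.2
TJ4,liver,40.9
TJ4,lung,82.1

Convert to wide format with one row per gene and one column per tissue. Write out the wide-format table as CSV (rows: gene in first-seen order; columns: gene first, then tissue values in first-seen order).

gene,muscle,liver,lung,heart
TJ4,14.4,40.9,82.1,4.7
TW7,-3.4,76.3,22,89.4
PF2,48.6,-2.4,64.1,64
JP0,46.1,81.2,24.7,-3

Columns: gene plus the 4 distinct tissue values (muscle, liver, lung, heart).
For example, row TJ4 column muscle takes expression=14.4 from the long row (TJ4, muscle).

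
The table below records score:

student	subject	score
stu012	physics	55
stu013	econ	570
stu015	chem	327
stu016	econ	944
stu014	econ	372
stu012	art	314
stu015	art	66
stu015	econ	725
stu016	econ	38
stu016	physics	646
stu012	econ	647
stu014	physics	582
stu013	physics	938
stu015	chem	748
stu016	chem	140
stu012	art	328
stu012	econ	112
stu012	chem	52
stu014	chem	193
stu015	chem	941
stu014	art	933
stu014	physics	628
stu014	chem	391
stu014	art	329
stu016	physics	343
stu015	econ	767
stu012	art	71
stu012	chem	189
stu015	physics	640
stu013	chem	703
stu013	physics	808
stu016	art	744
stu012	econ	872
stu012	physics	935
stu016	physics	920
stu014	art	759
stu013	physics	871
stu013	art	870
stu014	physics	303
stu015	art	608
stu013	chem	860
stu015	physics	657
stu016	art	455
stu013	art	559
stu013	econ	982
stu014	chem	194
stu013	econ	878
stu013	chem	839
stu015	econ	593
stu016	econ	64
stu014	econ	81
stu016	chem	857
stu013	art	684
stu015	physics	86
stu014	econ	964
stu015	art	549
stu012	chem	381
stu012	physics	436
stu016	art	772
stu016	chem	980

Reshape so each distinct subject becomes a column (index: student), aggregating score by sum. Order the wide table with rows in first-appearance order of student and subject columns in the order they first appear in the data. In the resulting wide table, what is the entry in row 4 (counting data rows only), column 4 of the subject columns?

1971

With rows in first-appearance order of student, row 4 is student=stu016. subject columns in first-appearance order: physics, econ, chem, art; column 4 is art.
Long rows with student=stu016, subject=art: 744 + 455 + 772 = 1971.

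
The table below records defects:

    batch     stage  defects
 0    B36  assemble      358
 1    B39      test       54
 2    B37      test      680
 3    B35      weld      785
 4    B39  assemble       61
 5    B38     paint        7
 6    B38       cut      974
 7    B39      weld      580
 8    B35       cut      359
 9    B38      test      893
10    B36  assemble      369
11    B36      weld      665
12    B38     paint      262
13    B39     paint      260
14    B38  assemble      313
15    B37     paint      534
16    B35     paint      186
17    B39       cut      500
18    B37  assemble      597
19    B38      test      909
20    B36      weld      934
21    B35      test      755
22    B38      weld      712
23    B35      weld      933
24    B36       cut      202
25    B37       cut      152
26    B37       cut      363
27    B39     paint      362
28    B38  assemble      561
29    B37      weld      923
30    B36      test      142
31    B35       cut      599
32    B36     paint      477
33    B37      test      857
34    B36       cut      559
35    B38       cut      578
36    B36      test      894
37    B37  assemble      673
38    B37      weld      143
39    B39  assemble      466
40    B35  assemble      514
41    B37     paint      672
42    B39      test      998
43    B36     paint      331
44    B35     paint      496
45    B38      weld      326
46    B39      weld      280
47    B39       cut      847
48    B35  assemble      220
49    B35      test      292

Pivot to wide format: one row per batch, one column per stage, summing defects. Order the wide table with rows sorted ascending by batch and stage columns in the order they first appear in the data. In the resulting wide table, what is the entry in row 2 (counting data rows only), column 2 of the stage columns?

With rows sorted ascending by batch, row 2 is batch=B36. stage columns in first-appearance order: assemble, test, weld, paint, cut; column 2 is test.
Long rows with batch=B36, stage=test: 142 + 894 = 1036.

1036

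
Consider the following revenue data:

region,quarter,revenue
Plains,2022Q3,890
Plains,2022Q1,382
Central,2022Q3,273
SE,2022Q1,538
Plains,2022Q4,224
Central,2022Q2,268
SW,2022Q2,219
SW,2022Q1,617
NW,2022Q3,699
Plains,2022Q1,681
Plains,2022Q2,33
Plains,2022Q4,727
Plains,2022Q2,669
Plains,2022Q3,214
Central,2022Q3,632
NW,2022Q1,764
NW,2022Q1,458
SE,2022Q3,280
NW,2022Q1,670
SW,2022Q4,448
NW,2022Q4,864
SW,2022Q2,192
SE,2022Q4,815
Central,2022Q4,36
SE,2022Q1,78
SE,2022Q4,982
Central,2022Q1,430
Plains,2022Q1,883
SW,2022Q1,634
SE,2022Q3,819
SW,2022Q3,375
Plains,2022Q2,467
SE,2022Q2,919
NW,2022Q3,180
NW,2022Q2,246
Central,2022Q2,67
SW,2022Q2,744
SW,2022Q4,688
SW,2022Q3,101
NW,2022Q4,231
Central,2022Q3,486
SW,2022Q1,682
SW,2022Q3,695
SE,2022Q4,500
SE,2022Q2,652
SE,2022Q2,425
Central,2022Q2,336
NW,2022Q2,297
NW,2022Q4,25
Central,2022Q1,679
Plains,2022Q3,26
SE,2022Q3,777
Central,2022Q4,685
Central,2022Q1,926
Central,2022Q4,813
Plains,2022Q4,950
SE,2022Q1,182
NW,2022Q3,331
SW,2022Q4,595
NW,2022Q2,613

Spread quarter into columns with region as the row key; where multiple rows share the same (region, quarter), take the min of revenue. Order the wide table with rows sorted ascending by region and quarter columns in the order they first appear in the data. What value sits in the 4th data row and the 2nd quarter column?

78

With rows sorted ascending by region, row 4 is region=SE. quarter columns in first-appearance order: 2022Q3, 2022Q1, 2022Q4, 2022Q2; column 2 is 2022Q1.
Long rows with region=SE, quarter=2022Q1: min(538, 78, 182) = 78.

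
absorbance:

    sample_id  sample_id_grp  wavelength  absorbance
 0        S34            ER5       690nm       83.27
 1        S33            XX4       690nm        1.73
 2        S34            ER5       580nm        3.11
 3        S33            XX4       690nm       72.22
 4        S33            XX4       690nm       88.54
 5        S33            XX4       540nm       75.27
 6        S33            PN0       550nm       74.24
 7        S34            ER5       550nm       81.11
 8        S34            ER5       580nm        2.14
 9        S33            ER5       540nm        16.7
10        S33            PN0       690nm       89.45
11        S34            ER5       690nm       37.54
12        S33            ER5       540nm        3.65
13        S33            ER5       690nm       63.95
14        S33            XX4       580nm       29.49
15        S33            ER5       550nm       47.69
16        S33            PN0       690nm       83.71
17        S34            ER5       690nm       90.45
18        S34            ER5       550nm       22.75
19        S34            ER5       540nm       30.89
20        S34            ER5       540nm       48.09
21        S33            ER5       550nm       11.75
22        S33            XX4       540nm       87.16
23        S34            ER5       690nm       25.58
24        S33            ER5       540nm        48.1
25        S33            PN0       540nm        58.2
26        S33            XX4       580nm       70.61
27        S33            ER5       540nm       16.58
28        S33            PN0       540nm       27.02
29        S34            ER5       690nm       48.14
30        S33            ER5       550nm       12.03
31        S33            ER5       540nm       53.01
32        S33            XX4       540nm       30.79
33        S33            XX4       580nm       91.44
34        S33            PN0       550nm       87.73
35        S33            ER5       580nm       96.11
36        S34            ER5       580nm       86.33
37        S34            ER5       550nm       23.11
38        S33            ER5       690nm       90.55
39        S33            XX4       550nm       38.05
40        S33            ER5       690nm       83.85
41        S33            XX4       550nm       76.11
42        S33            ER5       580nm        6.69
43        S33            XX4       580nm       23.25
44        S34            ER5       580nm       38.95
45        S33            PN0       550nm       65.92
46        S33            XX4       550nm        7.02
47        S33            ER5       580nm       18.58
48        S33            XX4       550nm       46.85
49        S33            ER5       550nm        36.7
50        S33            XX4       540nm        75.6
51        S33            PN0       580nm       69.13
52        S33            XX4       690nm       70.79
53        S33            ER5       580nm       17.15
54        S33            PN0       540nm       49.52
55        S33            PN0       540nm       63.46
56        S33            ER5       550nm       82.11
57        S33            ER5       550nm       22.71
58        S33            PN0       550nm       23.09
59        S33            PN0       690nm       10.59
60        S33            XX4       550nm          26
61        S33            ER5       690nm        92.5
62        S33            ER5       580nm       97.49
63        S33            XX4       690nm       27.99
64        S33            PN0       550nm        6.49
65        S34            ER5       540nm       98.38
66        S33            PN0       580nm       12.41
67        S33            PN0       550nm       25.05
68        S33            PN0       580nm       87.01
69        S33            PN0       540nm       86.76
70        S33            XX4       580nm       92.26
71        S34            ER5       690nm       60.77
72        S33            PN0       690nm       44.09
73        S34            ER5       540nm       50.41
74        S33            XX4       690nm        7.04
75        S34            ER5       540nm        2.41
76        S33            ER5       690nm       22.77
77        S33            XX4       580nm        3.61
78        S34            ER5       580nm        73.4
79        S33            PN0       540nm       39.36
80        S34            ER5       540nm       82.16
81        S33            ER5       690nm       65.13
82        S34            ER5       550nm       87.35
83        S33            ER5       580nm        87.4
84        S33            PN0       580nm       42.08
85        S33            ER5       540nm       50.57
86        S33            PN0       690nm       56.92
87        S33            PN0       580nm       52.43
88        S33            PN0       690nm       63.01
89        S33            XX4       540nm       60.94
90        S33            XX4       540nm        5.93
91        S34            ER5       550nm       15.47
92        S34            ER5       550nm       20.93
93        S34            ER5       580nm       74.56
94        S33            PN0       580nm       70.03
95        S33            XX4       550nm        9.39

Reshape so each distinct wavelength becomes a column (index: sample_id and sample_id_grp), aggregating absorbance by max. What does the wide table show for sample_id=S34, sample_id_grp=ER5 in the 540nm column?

Rows with sample_id=S34, sample_id_grp=ER5 and wavelength=540nm: absorbance values are 30.89, 48.09, 98.38, 50.41, 2.41, 82.16.
max(30.89, 48.09, 98.38, 50.41, 2.41, 82.16) = 98.38.

98.38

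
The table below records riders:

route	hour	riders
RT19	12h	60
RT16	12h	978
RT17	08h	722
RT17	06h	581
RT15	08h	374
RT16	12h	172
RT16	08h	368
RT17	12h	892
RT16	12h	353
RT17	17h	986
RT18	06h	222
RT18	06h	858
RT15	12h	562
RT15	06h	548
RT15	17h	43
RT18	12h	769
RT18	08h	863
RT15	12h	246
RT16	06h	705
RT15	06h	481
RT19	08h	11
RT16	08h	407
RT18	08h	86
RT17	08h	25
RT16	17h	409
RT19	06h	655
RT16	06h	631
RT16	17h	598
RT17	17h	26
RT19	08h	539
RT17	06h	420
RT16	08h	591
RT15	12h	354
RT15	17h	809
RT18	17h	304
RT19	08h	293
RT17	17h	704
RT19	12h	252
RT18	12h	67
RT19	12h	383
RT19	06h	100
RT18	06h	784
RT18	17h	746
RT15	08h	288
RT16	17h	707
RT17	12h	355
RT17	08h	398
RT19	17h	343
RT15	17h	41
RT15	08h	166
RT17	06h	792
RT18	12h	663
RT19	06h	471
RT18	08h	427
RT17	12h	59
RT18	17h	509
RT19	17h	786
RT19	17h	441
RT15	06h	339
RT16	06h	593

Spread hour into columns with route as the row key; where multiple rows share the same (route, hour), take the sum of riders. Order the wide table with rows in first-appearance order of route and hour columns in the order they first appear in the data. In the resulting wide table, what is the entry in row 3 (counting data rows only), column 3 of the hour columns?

1793

With rows in first-appearance order of route, row 3 is route=RT17. hour columns in first-appearance order: 12h, 08h, 06h, 17h; column 3 is 06h.
Long rows with route=RT17, hour=06h: 581 + 420 + 792 = 1793.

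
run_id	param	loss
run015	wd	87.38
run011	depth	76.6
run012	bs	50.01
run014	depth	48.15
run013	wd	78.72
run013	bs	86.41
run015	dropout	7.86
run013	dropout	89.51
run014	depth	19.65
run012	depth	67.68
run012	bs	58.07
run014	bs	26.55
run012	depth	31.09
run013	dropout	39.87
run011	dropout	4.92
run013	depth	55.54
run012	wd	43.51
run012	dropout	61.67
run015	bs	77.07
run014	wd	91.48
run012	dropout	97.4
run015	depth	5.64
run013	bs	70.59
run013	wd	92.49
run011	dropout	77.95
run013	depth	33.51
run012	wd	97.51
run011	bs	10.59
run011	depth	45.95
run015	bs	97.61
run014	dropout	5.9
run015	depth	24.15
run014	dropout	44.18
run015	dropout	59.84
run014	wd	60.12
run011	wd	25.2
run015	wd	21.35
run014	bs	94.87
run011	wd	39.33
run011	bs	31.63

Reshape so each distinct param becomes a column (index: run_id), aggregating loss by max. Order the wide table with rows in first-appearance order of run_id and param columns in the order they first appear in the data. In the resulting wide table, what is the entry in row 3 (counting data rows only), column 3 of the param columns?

With rows in first-appearance order of run_id, row 3 is run_id=run012. param columns in first-appearance order: wd, depth, bs, dropout; column 3 is bs.
Long rows with run_id=run012, param=bs: max(50.01, 58.07) = 58.07.

58.07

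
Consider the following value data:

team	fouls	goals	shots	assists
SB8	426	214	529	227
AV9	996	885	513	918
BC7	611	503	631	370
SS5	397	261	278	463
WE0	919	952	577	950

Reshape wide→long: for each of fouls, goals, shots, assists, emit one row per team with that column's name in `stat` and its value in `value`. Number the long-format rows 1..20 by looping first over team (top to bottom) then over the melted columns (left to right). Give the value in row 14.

261

20 rows total (5 × 4). Row 14: index ⌊(14-1)/4⌋ = 3 into team → SS5; (14-1) mod 4 = 1 into the melted columns → goals.
So row 14 is (SS5, goals, 261); value = 261.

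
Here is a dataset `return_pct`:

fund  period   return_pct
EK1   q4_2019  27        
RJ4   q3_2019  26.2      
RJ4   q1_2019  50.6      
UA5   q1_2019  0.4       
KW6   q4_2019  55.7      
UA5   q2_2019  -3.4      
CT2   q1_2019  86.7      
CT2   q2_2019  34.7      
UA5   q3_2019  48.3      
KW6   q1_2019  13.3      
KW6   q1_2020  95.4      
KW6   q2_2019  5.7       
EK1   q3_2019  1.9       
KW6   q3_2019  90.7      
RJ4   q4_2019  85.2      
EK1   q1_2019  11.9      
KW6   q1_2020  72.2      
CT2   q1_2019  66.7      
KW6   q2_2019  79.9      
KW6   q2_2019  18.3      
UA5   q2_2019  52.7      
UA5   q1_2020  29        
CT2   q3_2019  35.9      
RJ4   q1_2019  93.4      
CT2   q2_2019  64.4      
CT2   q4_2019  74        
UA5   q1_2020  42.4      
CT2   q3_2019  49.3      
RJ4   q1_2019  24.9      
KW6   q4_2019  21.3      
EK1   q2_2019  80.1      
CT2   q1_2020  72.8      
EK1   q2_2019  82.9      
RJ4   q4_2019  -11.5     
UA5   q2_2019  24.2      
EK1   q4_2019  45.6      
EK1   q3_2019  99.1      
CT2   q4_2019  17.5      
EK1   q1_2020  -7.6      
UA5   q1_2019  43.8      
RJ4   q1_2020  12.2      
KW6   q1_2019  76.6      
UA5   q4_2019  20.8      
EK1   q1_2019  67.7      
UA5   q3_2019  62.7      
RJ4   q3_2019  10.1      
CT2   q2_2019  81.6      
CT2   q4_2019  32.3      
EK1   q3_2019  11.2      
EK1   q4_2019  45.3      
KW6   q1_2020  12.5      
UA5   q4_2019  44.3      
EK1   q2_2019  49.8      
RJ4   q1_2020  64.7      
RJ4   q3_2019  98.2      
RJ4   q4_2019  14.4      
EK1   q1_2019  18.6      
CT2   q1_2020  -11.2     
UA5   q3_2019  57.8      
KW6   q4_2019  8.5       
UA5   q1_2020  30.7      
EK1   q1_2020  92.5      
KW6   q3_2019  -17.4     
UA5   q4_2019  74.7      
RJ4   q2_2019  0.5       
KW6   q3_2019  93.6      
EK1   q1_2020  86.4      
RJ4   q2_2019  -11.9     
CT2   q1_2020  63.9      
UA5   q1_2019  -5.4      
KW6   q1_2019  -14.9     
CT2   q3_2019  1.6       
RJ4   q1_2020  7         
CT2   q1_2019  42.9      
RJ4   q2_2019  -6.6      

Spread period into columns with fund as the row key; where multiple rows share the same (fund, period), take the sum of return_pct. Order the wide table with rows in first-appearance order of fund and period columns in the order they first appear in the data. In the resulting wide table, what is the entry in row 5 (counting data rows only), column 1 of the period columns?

123.8

With rows in first-appearance order of fund, row 5 is fund=CT2. period columns in first-appearance order: q4_2019, q3_2019, q1_2019, q2_2019, q1_2020; column 1 is q4_2019.
Long rows with fund=CT2, period=q4_2019: 74 + 17.5 + 32.3 = 123.8.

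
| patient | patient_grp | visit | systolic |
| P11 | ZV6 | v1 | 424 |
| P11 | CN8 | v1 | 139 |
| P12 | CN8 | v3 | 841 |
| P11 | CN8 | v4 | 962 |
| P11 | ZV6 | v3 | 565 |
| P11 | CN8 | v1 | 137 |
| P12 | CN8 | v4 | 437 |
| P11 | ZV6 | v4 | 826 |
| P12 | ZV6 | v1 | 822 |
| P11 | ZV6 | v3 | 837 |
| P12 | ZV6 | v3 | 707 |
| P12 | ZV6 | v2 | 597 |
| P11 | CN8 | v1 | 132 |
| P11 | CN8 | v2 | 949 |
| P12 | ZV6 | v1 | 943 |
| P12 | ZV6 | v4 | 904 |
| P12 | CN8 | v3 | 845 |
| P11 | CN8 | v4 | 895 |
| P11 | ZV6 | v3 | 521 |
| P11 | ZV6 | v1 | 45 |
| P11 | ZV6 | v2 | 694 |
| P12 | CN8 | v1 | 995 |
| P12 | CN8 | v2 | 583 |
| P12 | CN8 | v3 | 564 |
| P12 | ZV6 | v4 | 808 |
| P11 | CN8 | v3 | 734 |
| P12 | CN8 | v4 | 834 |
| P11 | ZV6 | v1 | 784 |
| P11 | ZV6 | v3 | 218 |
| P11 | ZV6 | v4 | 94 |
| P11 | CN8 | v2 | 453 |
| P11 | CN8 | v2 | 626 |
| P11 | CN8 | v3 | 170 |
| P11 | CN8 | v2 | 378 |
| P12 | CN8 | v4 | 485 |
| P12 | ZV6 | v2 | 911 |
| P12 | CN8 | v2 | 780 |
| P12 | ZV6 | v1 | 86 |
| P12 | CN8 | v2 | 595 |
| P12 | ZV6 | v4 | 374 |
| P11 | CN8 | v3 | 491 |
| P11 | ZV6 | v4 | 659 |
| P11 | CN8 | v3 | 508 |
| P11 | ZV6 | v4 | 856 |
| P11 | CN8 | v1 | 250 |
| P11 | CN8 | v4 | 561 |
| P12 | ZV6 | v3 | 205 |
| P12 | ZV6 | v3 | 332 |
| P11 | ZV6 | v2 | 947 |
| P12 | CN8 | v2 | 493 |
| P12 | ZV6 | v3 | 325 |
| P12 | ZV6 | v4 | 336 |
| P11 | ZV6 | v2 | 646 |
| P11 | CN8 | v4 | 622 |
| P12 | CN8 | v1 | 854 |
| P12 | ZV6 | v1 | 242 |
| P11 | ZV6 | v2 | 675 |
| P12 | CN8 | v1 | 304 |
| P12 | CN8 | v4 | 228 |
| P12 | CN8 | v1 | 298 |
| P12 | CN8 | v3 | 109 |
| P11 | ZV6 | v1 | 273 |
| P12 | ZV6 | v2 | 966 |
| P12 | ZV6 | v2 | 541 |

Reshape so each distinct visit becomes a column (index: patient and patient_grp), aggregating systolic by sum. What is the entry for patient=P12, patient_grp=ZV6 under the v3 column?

1569

Rows with patient=P12, patient_grp=ZV6 and visit=v3: systolic values are 707, 205, 332, 325.
707 + 205 + 332 + 325 = 1569.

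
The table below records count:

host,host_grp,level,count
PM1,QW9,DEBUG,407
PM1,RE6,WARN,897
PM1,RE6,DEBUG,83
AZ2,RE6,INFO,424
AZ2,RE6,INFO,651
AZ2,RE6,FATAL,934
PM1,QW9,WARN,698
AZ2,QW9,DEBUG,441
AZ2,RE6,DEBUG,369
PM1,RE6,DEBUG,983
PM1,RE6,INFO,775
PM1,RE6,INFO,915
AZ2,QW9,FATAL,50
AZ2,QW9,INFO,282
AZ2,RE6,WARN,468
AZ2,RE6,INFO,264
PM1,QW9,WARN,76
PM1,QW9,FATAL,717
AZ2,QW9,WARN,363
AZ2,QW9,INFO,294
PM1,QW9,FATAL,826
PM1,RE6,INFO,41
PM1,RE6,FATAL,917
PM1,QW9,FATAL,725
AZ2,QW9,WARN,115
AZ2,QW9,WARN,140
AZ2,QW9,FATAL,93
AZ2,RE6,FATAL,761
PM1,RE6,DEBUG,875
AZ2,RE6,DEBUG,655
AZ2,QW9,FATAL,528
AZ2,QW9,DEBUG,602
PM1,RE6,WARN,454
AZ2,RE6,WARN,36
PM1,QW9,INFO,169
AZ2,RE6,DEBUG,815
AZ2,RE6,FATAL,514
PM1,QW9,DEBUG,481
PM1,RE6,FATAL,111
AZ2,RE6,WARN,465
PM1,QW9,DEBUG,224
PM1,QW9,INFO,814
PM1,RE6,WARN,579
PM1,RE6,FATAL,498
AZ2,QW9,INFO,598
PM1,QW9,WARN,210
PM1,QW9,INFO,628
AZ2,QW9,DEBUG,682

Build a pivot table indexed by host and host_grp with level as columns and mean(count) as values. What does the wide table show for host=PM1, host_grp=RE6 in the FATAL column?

508.67

Rows with host=PM1, host_grp=RE6 and level=FATAL: count values are 917, 111, 498.
(917 + 111 + 498) / 3 = 508.67.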